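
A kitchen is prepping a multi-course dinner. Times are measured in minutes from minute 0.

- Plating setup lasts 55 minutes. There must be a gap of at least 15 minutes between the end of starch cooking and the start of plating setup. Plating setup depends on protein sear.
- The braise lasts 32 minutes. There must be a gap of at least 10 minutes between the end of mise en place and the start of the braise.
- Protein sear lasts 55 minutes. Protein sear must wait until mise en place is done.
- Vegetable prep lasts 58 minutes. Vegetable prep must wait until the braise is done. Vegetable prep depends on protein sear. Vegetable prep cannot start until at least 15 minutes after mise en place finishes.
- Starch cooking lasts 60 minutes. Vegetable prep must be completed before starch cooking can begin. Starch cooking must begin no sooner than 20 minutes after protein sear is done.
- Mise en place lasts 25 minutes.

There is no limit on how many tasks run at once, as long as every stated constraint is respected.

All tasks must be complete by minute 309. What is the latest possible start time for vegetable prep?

121

Plating setup must finish by minute 309; it takes 55 minutes, so it must start by 309 − 55 = minute 254.
Starch cooking feeds into plating setup (must start by minute 254, minus 15-minute gap → minute 239); so starch cooking must finish by minute 239 and therefore start by minute 179.
Since starch cooking (must start by minute 179) depends on it, vegetable prep must finish by minute 179. Backing off its 58-minute duration gives a latest start of minute 121.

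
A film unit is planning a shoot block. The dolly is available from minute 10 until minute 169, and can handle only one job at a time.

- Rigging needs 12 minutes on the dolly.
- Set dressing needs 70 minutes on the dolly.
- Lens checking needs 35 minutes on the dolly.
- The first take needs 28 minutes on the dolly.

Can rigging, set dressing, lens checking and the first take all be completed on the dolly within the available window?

Yes

The dolly window is 169 − 10 = 159 minutes.
Running back to back, the jobs need 12 + 70 + 35 + 28 = 145 minutes on the dolly.
Since 145 ≤ 159, they fit within the window.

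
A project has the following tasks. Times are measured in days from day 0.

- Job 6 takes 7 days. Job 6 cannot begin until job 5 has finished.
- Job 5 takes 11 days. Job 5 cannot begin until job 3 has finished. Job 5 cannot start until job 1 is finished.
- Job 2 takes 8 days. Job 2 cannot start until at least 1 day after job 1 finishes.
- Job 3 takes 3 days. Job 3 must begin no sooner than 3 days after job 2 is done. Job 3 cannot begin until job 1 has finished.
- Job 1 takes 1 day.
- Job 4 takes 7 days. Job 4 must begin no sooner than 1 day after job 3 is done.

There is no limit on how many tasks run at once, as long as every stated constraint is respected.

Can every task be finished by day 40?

Job 1 has no prerequisites, so it starts at day 0 and finishes at day 1.
Job 2 cannot begin until job 1 (finishes day 1, plus 1-day gap → day 2). It runs from day 2 to 2 + 8 = day 10.
For job 3: job 2 (finishes day 10, plus 3-day gap → day 13); job 1 (finishes day 1). Taking the maximum gives a start of day 13, and it finishes at 13 + 3 = day 16.
Job 5 has to wait for job 3 (finishes day 16); job 1 (finishes day 1). The latest of these is day 16, so job 5 runs day 16 to 16 + 11 = day 27.
After job 5 (finishes day 27), job 6 can start at day 27 and finishes at day 34.
After job 3 (finishes day 16, plus 1-day gap → day 17), job 4 can start at day 17 and finishes at day 24.
Every task is finished by day 34, which is no later than the deadline of 40, so the schedule is feasible.

Yes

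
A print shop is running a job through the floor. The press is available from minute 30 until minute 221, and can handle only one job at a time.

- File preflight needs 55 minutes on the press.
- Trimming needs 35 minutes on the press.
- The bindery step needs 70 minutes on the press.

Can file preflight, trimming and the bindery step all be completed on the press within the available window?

Yes

The press window is 221 − 30 = 191 minutes.
Running back to back, the jobs need 55 + 35 + 70 = 160 minutes on the press.
Since 160 ≤ 191, they fit within the window.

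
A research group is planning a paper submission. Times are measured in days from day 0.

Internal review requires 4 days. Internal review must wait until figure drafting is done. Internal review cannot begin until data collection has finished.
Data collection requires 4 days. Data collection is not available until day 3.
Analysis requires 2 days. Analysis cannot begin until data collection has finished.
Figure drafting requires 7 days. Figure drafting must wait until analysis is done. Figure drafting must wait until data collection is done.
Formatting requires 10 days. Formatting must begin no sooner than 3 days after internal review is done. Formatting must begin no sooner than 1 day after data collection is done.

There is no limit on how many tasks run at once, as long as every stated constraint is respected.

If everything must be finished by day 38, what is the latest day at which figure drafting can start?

Formatting must finish by day 38; it takes 10 days, so it must start by 38 − 10 = day 28.
Internal review feeds into formatting (must start by day 28, minus 3-day gap → day 25); so internal review must finish by day 25 and therefore start by day 21.
Figure drafting must finish before internal review (must start by day 21). With a 7-day duration, figure drafting must start by 21 − 7 = day 14.

14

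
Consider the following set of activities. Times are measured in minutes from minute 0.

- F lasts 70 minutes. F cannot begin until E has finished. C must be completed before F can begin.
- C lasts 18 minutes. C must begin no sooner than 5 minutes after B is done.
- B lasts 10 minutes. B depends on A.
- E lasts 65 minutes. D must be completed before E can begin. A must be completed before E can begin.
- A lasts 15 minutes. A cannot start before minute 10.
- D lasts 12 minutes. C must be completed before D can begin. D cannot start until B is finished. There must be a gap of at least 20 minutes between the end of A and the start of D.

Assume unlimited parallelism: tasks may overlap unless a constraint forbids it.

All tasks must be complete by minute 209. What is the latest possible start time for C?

44

To finish by minute 209, F (duration 70) must start no later than minute 139.
E must finish before F (must start by minute 139). With a 65-minute duration, E must start by 139 − 65 = minute 74.
D has to be done before E (must start by minute 74). That means finishing by minute 74, i.e. starting by 74 − 12 = minute 62.
C feeds D (must start by minute 62); F (must start by minute 139). Taking the minimum, C must finish by minute 62 and start by 62 − 18 = minute 44.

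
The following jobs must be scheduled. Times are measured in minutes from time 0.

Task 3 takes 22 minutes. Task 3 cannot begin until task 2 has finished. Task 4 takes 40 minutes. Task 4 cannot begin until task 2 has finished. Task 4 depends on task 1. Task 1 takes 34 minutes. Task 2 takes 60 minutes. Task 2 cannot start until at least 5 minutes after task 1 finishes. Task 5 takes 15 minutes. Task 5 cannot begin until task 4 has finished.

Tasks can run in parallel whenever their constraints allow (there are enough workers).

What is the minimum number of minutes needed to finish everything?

154

Task 1 can start immediately at minute 0; it finishes at minute 34.
Task 2 cannot begin until task 1 (finishes minute 34, plus 5-minute gap → minute 39). It runs from minute 39 to 39 + 60 = minute 99.
Task 4 needs all of task 2 (finishes minute 99); task 1 (finishes minute 34). That puts its earliest start at minute 99; it finishes at 99 + 40 = minute 139.
Task 5 cannot begin until task 4 (finishes minute 139). It runs from minute 139 to 139 + 15 = minute 154.
Task 3 cannot begin until task 2 (finishes minute 99). It runs from minute 99 to 99 + 22 = minute 121.
All tasks are finished once the last one completes. Finish times: Task 1 at 34, Task 2 at 99, Task 3 at 121, Task 4 at 139, Task 5 at 154. The latest is minute 154.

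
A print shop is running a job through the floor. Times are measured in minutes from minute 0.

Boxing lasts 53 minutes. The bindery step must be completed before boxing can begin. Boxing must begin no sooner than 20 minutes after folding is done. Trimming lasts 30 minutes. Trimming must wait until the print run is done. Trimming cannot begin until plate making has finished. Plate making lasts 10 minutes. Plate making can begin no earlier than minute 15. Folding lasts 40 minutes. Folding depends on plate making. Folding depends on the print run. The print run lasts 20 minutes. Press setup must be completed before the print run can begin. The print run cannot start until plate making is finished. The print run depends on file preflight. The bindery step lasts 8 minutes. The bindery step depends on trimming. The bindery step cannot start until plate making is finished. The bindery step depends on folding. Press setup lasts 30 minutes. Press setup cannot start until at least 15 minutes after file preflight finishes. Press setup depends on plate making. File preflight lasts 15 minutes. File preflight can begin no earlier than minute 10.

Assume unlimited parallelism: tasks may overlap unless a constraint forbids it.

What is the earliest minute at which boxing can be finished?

After its own release at minute 15, plate making can start at minute 15 and finishes at minute 25.
File preflight cannot begin until its own release at minute 10. It runs from minute 10 to 10 + 15 = minute 25.
For press setup: file preflight (finishes minute 25, plus 15-minute gap → minute 40); plate making (finishes minute 25). Taking the maximum gives a start of minute 40, and it finishes at 40 + 30 = minute 70.
The print run cannot start until press setup (finishes minute 70); plate making (finishes minute 25); file preflight (finishes minute 25). The controlling bound is minute 70, so the print run finishes at 70 + 20 = minute 90.
Folding has to wait for plate making (finishes minute 25); the print run (finishes minute 90). The latest of these is minute 90, so folding runs minute 90 to 90 + 40 = minute 130.
Trimming needs all of the print run (finishes minute 90); plate making (finishes minute 25). That puts its earliest start at minute 90; it finishes at 90 + 30 = minute 120.
For the bindery step: trimming (finishes minute 120); plate making (finishes minute 25); folding (finishes minute 130). Taking the maximum gives a start of minute 130, and it finishes at 130 + 8 = minute 138.
Boxing has to wait for the bindery step (finishes minute 138); folding (finishes minute 130, plus 20-minute gap → minute 150). The latest of these is minute 150, so boxing runs minute 150 to 150 + 53 = minute 203.

203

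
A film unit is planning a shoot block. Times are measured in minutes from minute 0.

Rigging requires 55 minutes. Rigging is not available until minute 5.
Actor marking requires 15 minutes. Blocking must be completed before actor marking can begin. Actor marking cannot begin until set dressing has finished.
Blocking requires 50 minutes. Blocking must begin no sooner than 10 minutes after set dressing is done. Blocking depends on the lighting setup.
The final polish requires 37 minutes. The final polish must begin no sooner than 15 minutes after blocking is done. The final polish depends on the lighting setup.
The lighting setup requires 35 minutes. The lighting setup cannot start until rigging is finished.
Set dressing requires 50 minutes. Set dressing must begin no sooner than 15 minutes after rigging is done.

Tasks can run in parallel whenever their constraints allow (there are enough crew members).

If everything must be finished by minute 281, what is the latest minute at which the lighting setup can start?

144

Nothing follows actor marking; the deadline of minute 281 is its only limit. It must start by 281 − 15 = minute 266.
The final polish must finish by minute 281; it takes 37 minutes, so it must start by 281 − 37 = minute 244.
Blocking has several dependents: actor marking (must start by minute 266); the final polish (must start by minute 244, minus 15-minute gap → minute 229). The earliest of those limits is minute 229, so blocking must start by 229 − 50 = minute 179.
For the lighting setup: blocking (must start by minute 179); the final polish (must start by minute 244). The most restrictive is minute 179; with a 35-minute duration, the lighting setup must start by minute 144.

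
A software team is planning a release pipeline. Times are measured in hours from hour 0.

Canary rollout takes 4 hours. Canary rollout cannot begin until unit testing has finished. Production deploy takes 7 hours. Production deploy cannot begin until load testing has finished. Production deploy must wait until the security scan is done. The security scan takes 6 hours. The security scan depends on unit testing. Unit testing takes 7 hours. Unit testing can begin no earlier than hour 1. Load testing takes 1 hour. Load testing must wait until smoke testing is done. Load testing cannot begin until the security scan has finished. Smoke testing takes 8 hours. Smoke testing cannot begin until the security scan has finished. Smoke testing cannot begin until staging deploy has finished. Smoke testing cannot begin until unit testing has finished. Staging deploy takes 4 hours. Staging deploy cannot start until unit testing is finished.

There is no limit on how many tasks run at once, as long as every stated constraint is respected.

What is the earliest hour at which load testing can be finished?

23

Unit testing cannot begin until its own release at hour 1. It runs from hour 1 to 1 + 7 = hour 8.
Staging deploy waits on unit testing (finishes hour 8), so it starts at hour 8 and finishes at 8 + 4 = hour 12.
After unit testing (finishes hour 8), the security scan can start at hour 8 and finishes at hour 14.
Smoke testing cannot start until the security scan (finishes hour 14); staging deploy (finishes hour 12); unit testing (finishes hour 8). The controlling bound is hour 14, so smoke testing finishes at 14 + 8 = hour 22.
Load testing cannot start until smoke testing (finishes hour 22); the security scan (finishes hour 14). The controlling bound is hour 22, so load testing finishes at 22 + 1 = hour 23.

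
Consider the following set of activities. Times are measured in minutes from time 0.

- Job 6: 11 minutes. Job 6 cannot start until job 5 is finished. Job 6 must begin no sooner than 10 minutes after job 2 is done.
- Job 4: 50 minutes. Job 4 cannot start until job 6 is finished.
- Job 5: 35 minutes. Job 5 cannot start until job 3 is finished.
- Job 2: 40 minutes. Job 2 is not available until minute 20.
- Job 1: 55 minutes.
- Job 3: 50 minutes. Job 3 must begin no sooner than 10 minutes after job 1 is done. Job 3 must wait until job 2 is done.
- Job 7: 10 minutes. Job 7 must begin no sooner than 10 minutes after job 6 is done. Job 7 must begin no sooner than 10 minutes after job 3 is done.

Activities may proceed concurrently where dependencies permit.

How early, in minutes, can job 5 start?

115

After its own release at minute 20, job 2 can start at minute 20 and finishes at minute 60.
Job 1 can start immediately at minute 0; it finishes at minute 55.
Job 3 has to wait for job 1 (finishes minute 55, plus 10-minute gap → minute 65); job 2 (finishes minute 60). The latest of these is minute 65, so job 3 runs minute 65 to 65 + 50 = minute 115.
Job 5 waits on job 3 (finishes minute 115), so the earliest it can start is minute 115.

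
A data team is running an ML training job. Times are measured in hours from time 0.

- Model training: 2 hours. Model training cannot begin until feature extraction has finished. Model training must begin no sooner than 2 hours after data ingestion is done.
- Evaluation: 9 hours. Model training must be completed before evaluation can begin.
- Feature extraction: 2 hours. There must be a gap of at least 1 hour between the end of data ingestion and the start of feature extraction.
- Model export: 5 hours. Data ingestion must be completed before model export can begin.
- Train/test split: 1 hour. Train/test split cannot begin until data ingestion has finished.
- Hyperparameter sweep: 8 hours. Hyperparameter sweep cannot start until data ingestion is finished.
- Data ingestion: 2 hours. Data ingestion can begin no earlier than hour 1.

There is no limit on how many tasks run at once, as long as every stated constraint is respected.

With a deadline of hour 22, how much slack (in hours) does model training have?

Data ingestion cannot begin until its own release at hour 1. It runs from hour 1 to 1 + 2 = hour 3.
Feature extraction waits on data ingestion (finishes hour 3, plus 1-hour gap → hour 4), so it starts at hour 4 and finishes at 4 + 2 = hour 6.
Model training needs all of feature extraction (finishes hour 6); data ingestion (finishes hour 3, plus 2-hour gap → hour 5). That puts its earliest start at hour 6; it finishes at 6 + 2 = hour 8.

Working backward from the deadline:
Evaluation must finish by hour 22; it takes 9 hours, so it must start by 22 − 9 = hour 13.
Model training has to be done before evaluation (must start by hour 13). That means finishing by hour 13, i.e. starting by 13 − 2 = hour 11.
So model training can start as early as hour 6 and as late as hour 11, giving 11 − 6 = 5 hours of slack.

5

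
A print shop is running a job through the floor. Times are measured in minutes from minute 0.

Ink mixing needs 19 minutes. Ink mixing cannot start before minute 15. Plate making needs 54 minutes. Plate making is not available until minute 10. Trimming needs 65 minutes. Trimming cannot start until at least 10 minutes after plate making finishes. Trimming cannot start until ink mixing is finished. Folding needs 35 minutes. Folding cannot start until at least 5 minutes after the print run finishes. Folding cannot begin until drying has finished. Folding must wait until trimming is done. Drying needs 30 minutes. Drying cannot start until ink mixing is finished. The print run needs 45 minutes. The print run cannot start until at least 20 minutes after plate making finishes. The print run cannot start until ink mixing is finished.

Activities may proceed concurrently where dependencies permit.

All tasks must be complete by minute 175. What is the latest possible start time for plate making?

11

To finish by minute 175, folding (duration 35) must start no later than minute 140.
Since folding (must start by minute 140, minus 5-minute gap → minute 135) depends on it, the print run must finish by minute 135. Backing off its 45-minute duration gives a latest start of minute 90.
Trimming must finish before folding (must start by minute 140). With a 65-minute duration, trimming must start by 140 − 65 = minute 75.
Plate making feeds the print run (must start by minute 90, minus 20-minute gap → minute 70); trimming (must start by minute 75, minus 10-minute gap → minute 65). Taking the minimum, plate making must finish by minute 65 and start by 65 − 54 = minute 11.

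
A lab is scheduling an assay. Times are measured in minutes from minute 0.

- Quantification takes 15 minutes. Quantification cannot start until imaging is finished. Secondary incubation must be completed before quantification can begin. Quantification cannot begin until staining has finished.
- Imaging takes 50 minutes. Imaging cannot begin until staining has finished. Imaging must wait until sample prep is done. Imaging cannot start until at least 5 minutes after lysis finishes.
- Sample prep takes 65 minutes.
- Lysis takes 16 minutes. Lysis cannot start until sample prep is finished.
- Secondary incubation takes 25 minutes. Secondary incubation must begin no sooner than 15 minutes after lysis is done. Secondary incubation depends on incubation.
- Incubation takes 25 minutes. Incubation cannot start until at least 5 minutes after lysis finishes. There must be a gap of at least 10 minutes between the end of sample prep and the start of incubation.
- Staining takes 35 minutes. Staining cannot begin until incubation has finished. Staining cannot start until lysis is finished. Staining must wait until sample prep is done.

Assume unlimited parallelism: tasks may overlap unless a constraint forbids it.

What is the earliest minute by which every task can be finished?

211

Sample prep can start immediately at minute 0; it finishes at minute 65.
Lysis waits on sample prep (finishes minute 65), so it starts at minute 65 and finishes at 65 + 16 = minute 81.
Incubation cannot start until lysis (finishes minute 81, plus 5-minute gap → minute 86); sample prep (finishes minute 65, plus 10-minute gap → minute 75). The controlling bound is minute 86, so incubation finishes at 86 + 25 = minute 111.
Secondary incubation has to wait for lysis (finishes minute 81, plus 15-minute gap → minute 96); incubation (finishes minute 111). The latest of these is minute 111, so secondary incubation runs minute 111 to 111 + 25 = minute 136.
Staining needs all of incubation (finishes minute 111); lysis (finishes minute 81); sample prep (finishes minute 65). That puts its earliest start at minute 111; it finishes at 111 + 35 = minute 146.
Imaging cannot start until staining (finishes minute 146); sample prep (finishes minute 65); lysis (finishes minute 81, plus 5-minute gap → minute 86). The controlling bound is minute 146, so imaging finishes at 146 + 50 = minute 196.
For quantification: imaging (finishes minute 196); secondary incubation (finishes minute 136); staining (finishes minute 146). Taking the maximum gives a start of minute 196, and it finishes at 196 + 15 = minute 211.
All tasks are finished once the last one completes. Finish times: Sample prep at 65, Lysis at 81, Incubation at 111, Staining at 146, Secondary incubation at 136, Imaging at 196, Quantification at 211. The latest is minute 211.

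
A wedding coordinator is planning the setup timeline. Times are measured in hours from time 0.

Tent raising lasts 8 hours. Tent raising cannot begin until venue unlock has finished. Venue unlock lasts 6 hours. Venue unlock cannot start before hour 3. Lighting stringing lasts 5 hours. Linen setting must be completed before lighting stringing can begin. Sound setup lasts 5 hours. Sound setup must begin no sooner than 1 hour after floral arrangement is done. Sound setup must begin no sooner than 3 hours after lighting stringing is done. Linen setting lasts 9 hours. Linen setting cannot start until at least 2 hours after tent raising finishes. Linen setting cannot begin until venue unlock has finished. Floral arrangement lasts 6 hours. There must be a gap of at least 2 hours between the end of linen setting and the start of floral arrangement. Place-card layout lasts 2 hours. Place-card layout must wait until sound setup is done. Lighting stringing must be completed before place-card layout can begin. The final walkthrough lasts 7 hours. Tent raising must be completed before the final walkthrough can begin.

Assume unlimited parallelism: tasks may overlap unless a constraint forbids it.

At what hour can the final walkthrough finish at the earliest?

Venue unlock waits on its own release at hour 3, so it starts at hour 3 and finishes at 3 + 6 = hour 9.
Tent raising waits on venue unlock (finishes hour 9), so it starts at hour 9 and finishes at 9 + 8 = hour 17.
After tent raising (finishes hour 17), the final walkthrough can start at hour 17 and finishes at hour 24.

24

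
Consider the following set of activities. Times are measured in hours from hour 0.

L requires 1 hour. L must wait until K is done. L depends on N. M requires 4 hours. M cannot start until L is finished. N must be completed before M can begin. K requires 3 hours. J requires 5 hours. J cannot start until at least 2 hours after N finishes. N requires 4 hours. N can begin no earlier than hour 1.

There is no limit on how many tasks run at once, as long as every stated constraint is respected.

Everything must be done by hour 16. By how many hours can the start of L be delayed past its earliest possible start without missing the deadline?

N cannot begin until its own release at hour 1. It runs from hour 1 to 1 + 4 = hour 5.
Nothing blocks K, so it runs from hour 0 to hour 3.
L has to wait for K (finishes hour 3); N (finishes hour 5). The latest of these is hour 5, so L runs hour 5 to 5 + 1 = hour 6.

Working backward from the deadline:
M has no dependents, so it just needs to finish by hour 16. Starting by 16 − 4 = hour 12 achieves that.
L feeds into M (must start by hour 12); so L must finish by hour 12 and therefore start by hour 11.
So L can start as early as hour 5 and as late as hour 11, giving 11 − 5 = 6 hours of slack.

6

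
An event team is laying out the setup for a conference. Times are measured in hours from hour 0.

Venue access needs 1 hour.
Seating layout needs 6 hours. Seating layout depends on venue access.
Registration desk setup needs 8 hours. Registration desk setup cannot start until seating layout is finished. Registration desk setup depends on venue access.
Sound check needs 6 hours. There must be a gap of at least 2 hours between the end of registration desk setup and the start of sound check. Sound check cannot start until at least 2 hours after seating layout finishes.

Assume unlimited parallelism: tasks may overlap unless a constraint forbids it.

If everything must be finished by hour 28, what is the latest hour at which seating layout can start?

Nothing follows sound check; the deadline of hour 28 is its only limit. It must start by 28 − 6 = hour 22.
Registration desk setup must finish before sound check (must start by hour 22, minus 2-hour gap → hour 20). With an 8-hour duration, registration desk setup must start by 20 − 8 = hour 12.
Seating layout has several dependents: registration desk setup (must start by hour 12); sound check (must start by hour 22, minus 2-hour gap → hour 20). The earliest of those limits is hour 12, so seating layout must start by 12 − 6 = hour 6.

6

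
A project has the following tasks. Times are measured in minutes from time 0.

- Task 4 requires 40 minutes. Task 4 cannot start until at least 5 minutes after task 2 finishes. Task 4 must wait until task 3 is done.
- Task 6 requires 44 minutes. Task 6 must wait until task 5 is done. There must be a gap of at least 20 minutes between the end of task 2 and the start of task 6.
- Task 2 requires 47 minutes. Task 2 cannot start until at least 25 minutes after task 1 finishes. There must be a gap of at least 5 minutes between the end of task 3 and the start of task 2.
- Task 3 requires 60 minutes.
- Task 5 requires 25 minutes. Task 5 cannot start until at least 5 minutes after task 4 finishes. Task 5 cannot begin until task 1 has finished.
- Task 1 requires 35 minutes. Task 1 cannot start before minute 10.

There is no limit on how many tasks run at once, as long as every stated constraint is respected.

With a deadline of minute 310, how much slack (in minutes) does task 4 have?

Nothing blocks task 3, so it runs from minute 0 to minute 60.
After its own release at minute 10, task 1 can start at minute 10 and finishes at minute 45.
Task 2 needs all of task 1 (finishes minute 45, plus 25-minute gap → minute 70); task 3 (finishes minute 60, plus 5-minute gap → minute 65). That puts its earliest start at minute 70; it finishes at 70 + 47 = minute 117.
Task 4 has to wait for task 2 (finishes minute 117, plus 5-minute gap → minute 122); task 3 (finishes minute 60). The latest of these is minute 122, so task 4 runs minute 122 to 122 + 40 = minute 162.

Working backward from the deadline:
To finish by minute 310, task 6 (duration 44) must start no later than minute 266.
Task 5 has to be done before task 6 (must start by minute 266). That means finishing by minute 266, i.e. starting by 266 − 25 = minute 241.
Task 4 must finish before task 5 (must start by minute 241, minus 5-minute gap → minute 236). With a 40-minute duration, task 4 must start by 236 − 40 = minute 196.
So task 4 can start as early as minute 122 and as late as minute 196, giving 196 − 122 = 74 minutes of slack.

74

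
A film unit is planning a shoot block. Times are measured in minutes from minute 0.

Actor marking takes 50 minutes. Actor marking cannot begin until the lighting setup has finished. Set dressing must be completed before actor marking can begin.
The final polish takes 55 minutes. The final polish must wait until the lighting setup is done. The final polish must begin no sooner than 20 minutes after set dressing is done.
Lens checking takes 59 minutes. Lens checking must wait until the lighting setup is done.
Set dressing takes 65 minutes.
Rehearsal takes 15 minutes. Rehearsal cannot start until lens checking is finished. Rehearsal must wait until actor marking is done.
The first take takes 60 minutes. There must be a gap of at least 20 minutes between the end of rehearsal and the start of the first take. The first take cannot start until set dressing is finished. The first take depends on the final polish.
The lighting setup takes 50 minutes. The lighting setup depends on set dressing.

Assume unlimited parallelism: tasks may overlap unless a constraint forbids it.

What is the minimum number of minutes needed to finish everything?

269

Set dressing can start immediately at minute 0; it finishes at minute 65.
The lighting setup waits on set dressing (finishes minute 65), so it starts at minute 65 and finishes at 65 + 50 = minute 115.
The final polish has to wait for the lighting setup (finishes minute 115); set dressing (finishes minute 65, plus 20-minute gap → minute 85). The latest of these is minute 115, so the final polish runs minute 115 to 115 + 55 = minute 170.
Actor marking needs all of the lighting setup (finishes minute 115); set dressing (finishes minute 65). That puts its earliest start at minute 115; it finishes at 115 + 50 = minute 165.
After the lighting setup (finishes minute 115), lens checking can start at minute 115 and finishes at minute 174.
Rehearsal cannot start until lens checking (finishes minute 174); actor marking (finishes minute 165). The controlling bound is minute 174, so rehearsal finishes at 174 + 15 = minute 189.
For the first take: rehearsal (finishes minute 189, plus 20-minute gap → minute 209); set dressing (finishes minute 65); the final polish (finishes minute 170). Taking the maximum gives a start of minute 209, and it finishes at 209 + 60 = minute 269.
All tasks are finished once the last one completes. Finish times: Set dressing at 65, The lighting setup at 115, Lens checking at 174, Actor marking at 165, Rehearsal at 189, The final polish at 170, The first take at 269. The latest is minute 269.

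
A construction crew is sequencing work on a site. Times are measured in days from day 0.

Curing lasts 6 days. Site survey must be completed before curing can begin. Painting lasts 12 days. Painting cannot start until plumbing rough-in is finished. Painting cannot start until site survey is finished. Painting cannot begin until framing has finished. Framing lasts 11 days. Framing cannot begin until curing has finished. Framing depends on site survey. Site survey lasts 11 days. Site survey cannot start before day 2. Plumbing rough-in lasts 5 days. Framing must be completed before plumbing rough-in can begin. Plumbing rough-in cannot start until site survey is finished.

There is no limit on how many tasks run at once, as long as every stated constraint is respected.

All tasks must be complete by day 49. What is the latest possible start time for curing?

15

Nothing follows painting; the deadline of day 49 is its only limit. It must start by 49 − 12 = day 37.
Plumbing rough-in feeds into painting (must start by day 37); so plumbing rough-in must finish by day 37 and therefore start by day 32.
Framing has several dependents: plumbing rough-in (must start by day 32); painting (must start by day 37). The earliest of those limits is day 32, so framing must start by 32 − 11 = day 21.
Since framing (must start by day 21) depends on it, curing must finish by day 21. Backing off its 6-day duration gives a latest start of day 15.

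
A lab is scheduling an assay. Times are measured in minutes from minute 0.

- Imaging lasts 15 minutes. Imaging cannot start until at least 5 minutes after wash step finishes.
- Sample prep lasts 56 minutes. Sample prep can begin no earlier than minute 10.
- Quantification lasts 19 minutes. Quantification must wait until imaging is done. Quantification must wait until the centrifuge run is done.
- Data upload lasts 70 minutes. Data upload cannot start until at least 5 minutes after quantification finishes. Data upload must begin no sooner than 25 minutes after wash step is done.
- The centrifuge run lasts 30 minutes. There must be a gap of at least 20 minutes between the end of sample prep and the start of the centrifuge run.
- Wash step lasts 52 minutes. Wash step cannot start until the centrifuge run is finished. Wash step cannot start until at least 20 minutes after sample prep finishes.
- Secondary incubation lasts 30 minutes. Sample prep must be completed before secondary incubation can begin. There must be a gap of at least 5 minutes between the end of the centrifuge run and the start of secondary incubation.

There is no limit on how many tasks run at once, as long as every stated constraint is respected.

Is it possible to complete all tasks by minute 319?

After its own release at minute 10, sample prep can start at minute 10 and finishes at minute 66.
The centrifuge run cannot begin until sample prep (finishes minute 66, plus 20-minute gap → minute 86). It runs from minute 86 to 86 + 30 = minute 116.
Secondary incubation cannot start until sample prep (finishes minute 66); the centrifuge run (finishes minute 116, plus 5-minute gap → minute 121). The controlling bound is minute 121, so secondary incubation finishes at 121 + 30 = minute 151.
Wash step cannot start until the centrifuge run (finishes minute 116); sample prep (finishes minute 66, plus 20-minute gap → minute 86). The controlling bound is minute 116, so wash step finishes at 116 + 52 = minute 168.
After wash step (finishes minute 168, plus 5-minute gap → minute 173), imaging can start at minute 173 and finishes at minute 188.
Quantification cannot start until imaging (finishes minute 188); the centrifuge run (finishes minute 116). The controlling bound is minute 188, so quantification finishes at 188 + 19 = minute 207.
Data upload needs all of quantification (finishes minute 207, plus 5-minute gap → minute 212); wash step (finishes minute 168, plus 25-minute gap → minute 193). That puts its earliest start at minute 212; it finishes at 212 + 70 = minute 282.
Every task is finished by minute 282, which is no later than the deadline of 319, so the schedule is feasible.

Yes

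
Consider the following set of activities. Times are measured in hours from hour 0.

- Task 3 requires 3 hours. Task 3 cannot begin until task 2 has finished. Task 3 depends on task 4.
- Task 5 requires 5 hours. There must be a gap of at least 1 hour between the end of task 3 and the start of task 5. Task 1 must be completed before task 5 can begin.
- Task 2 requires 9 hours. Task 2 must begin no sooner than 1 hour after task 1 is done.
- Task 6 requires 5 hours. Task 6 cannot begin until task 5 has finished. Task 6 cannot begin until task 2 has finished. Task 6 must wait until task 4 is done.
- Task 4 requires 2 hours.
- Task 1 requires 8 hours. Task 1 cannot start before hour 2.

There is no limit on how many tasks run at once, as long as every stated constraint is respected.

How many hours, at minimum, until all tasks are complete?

Task 4 has no prerequisites, so it starts at hour 0 and finishes at hour 2.
Task 1 waits on its own release at hour 2, so it starts at hour 2 and finishes at 2 + 8 = hour 10.
After task 1 (finishes hour 10, plus 1-hour gap → hour 11), task 2 can start at hour 11 and finishes at hour 20.
Task 3 cannot start until task 2 (finishes hour 20); task 4 (finishes hour 2). The controlling bound is hour 20, so task 3 finishes at 20 + 3 = hour 23.
Task 5 needs all of task 3 (finishes hour 23, plus 1-hour gap → hour 24); task 1 (finishes hour 10). That puts its earliest start at hour 24; it finishes at 24 + 5 = hour 29.
Task 6 needs all of task 5 (finishes hour 29); task 2 (finishes hour 20); task 4 (finishes hour 2). That puts its earliest start at hour 29; it finishes at 29 + 5 = hour 34.
All tasks are finished once the last one completes. Finish times: Task 1 at 10, Task 2 at 20, Task 3 at 23, Task 4 at 2, Task 5 at 29, Task 6 at 34. The latest is hour 34.

34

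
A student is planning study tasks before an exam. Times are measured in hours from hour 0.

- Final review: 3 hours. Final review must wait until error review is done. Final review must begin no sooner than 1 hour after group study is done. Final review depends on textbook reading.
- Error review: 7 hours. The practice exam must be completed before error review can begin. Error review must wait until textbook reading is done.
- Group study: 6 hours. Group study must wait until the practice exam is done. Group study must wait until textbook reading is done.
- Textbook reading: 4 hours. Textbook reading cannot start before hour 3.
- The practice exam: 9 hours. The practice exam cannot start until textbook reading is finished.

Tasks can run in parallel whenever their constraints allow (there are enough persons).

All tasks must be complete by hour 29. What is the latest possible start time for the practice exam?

10

To finish by hour 29, final review (duration 3) must start no later than hour 26.
Error review must finish before final review (must start by hour 26). With a 7-hour duration, error review must start by 26 − 7 = hour 19.
Group study must finish before final review (must start by hour 26, minus 1-hour gap → hour 25). With a 6-hour duration, group study must start by 25 − 6 = hour 19.
The practice exam has several dependents: error review (must start by hour 19); group study (must start by hour 19). The earliest of those limits is hour 19, so the practice exam must start by 19 − 9 = hour 10.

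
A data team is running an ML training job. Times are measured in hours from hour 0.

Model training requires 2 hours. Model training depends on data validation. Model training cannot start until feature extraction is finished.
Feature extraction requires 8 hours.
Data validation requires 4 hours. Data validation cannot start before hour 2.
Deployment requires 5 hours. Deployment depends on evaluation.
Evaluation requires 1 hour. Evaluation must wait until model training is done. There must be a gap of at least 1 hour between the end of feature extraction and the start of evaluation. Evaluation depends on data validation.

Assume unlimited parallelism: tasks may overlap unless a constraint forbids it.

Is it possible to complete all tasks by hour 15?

No

Feature extraction can start immediately at hour 0; it finishes at hour 8.
Data validation waits on its own release at hour 2, so it starts at hour 2 and finishes at 2 + 4 = hour 6.
Model training has to wait for data validation (finishes hour 6); feature extraction (finishes hour 8). The latest of these is hour 8, so model training runs hour 8 to 8 + 2 = hour 10.
Evaluation cannot start until model training (finishes hour 10); feature extraction (finishes hour 8, plus 1-hour gap → hour 9); data validation (finishes hour 6). The controlling bound is hour 10, so evaluation finishes at 10 + 1 = hour 11.
After evaluation (finishes hour 11), deployment can start at hour 11 and finishes at hour 16.
The earliest everything can be done is hour 16, which is after the deadline of 15, so it is not possible.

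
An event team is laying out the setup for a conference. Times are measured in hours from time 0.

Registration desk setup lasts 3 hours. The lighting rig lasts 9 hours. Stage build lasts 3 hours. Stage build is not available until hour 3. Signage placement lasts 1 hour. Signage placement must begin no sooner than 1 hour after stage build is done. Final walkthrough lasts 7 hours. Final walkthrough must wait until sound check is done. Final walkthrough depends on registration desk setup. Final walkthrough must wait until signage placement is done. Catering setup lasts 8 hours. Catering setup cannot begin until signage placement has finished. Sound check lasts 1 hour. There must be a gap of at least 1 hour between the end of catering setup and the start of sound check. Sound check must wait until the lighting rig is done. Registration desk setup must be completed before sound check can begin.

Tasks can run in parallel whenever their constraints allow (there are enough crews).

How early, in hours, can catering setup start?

8

Stage build waits on its own release at hour 3, so it starts at hour 3 and finishes at 3 + 3 = hour 6.
Signage placement waits on stage build (finishes hour 6, plus 1-hour gap → hour 7), so it starts at hour 7 and finishes at 7 + 1 = hour 8.
Catering setup waits on signage placement (finishes hour 8), so the earliest it can start is hour 8.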